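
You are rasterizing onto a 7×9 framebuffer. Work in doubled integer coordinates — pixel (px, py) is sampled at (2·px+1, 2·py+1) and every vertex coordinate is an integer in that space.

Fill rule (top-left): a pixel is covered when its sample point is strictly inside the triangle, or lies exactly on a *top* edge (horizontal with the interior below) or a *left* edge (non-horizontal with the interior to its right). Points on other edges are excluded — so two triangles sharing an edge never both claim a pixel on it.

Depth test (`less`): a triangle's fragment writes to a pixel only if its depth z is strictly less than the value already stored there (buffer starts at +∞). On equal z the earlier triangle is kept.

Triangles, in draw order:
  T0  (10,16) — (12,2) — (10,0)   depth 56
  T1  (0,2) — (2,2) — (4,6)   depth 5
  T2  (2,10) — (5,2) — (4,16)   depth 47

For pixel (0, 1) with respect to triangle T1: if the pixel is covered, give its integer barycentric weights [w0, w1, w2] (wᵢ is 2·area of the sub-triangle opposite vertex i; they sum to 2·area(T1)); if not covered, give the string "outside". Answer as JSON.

T0:
  2·area = 32  (B↔C swapped to make it positive)
  edge (10, 16)→(10, 0): d=(0,-16) top-left  bias=+0
  edge (10, 0)→(12, 2): d=(2,2) right/bottom  bias=-1
  edge (12, 2)→(10, 16): d=(-2,14) right/bottom  bias=-1
    (5,0)@(11, 1): e=[16,0,16] → .  [on edge]
    (5,1)@(11, 3): e=[16,4,12] → X
    (6,1)@(13, 3): e=[48,0,-16] → .  [on edge]
    (5,2)@(11, 5): e=[16,8,8] → X
    (6,2)@(13, 5): e=[48,4,-20] → .
    (5,3)@(11, 7): e=[16,12,4] → X
    (6,3)@(13, 7): e=[48,8,-24] → .
    (5,4)@(11, 9): e=[16,16,0] → .  [on edge]
  covered (3 px):
    . . . . . . .
    . . . . . X .
    . . . . . X .
    . . . . . X .
    . . . . . . .
    . . . . . . .
    . . . . . . .
    . . . . . . .
    . . . . . . .
T1:
  2·area = 8
  edge (0, 2)→(2, 2): d=(2,0) top-left  bias=+0
  edge (2, 2)→(4, 6): d=(2,4) right/bottom  bias=-1
  edge (4, 6)→(0, 2): d=(-4,-4) top-left  bias=+0
    (0,1)@(1, 3): e=[2,6,0] → X  [on edge]
    (1,1)@(3, 3): e=[2,-2,8] → .
    (0,2)@(1, 5): e=[6,10,-8] → .
    (1,2)@(3, 5): e=[6,2,0] → X  [on edge]
    (2,2)@(5, 5): e=[6,-6,8] → .
    (1,3)@(3, 7): e=[10,6,-8] → .
    (2,3)@(5, 7): e=[10,-2,0] → .  [on edge]
    (3,4)@(7, 9): e=[14,-6,0] → .  [on edge]
    (4,5)@(9, 11): e=[18,-10,0] → .  [on edge]
    (5,6)@(11, 13): e=[22,-14,0] → .  [on edge]
    (6,7)@(13, 15): e=[26,-18,0] → .  [on edge]
  covered (2 px):
    . . . . . . .
    X . . . . . .
    . X . . . . .
    . . . . . . .
    . . . . . . .
    . . . . . . .
    . . . . . . .
    . . . . . . .
    . . . . . . .
T2:
  2·area = 34
  edge (2, 10)→(5, 2): d=(3,-8) top-left  bias=+0
  edge (5, 2)→(4, 16): d=(-1,14) right/bottom  bias=-1
  edge (4, 16)→(2, 10): d=(-2,-6) top-left  bias=+0
    (0,3)@(1, 7): e=[-17,51,0] → .  [on edge]
    (1,4)@(3, 9): e=[5,21,8] → X
    (2,4)@(5, 9): e=[21,-7,20] → .
    (1,5)@(3, 11): e=[11,19,4] → X
    (2,5)@(5, 11): e=[27,-9,16] → .
    (1,6)@(3, 13): e=[17,17,0] → X  [on edge]
    (2,6)@(5, 13): e=[33,-11,12] → .
    (1,7)@(3, 15): e=[23,15,-4] → .
  covered (3 px):
    . . . . . . .
    . . . . . . .
    . . . . . . .
    . . . . . . .
    . X . . . . .
    . X . . . . .
    . X . . . . .
    . . . . . . .
    . . . . . . .

Answer: [6,0,2]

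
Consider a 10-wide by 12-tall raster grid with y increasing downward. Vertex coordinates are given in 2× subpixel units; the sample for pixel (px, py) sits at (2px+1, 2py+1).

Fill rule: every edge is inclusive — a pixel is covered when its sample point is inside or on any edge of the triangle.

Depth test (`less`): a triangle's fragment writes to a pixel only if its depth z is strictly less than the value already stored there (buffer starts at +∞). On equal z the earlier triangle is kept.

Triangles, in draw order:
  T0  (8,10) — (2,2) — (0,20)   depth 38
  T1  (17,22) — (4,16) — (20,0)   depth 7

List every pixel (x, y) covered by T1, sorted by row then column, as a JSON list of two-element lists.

T0:
  2·area = 124  (B↔C swapped to make it positive)
  edge (8, 10)→(0, 20): d=(-8,10) inclusive
  edge (0, 20)→(2, 2): d=(2,-18) inclusive
  edge (2, 2)→(8, 10): d=(6,8) inclusive
    (1,2)@(3, 5): e=[90,24,10] → #
    (2,2)@(5, 5): e=[70,60,-6] → ·
    (1,3)@(3, 7): e=[74,28,22] → #
    (2,3)@(5, 7): e=[54,64,6] → #
    (3,3)@(7, 7): e=[34,100,-10] → ·
    (1,4)@(3, 9): e=[58,32,34] → #
    (3,4)@(7, 9): e=[18,104,2] → #
    (4,4)@(9, 9): e=[-2,140,-14] → ·
    (0,5)@(1, 11): e=[62,0,62] → #  [on edge]
    (4,5)@(9, 11): e=[-18,144,-2] → ·
    (0,6)@(1, 13): e=[46,4,74] → #
    (3,6)@(7, 13): e=[-14,112,26] → ·
  covered (16 px):
    · · · · · · · · · ·
    · · · · · · · · · ·
    · # · · · · · · · ·
    · # # · · · · · · ·
    · # # # · · · · · ·
    # # # # · · · · · ·
    # # # · · · · · · ·
    # # · · · · · · · ·
    # · · · · · · · · ·
    · · · · · · · · · ·
    · · · · · · · · · ·
    · · · · · · · · · ·
T1:
  2·area = 304
  edge (17, 22)→(4, 16): d=(-13,-6) inclusive
  edge (4, 16)→(20, 0): d=(16,-16) inclusive
  edge (20, 0)→(17, 22): d=(-3,22) inclusive
    (9,0)@(19, 1): e=[285,0,19] → #  [on edge]
    (8,1)@(17, 3): e=[247,0,57] → #  [on edge]
    (7,2)@(15, 5): e=[209,0,95] → #  [on edge]
    (6,3)@(13, 7): e=[171,0,133] → #  [on edge]
    (5,4)@(11, 9): e=[133,0,171] → #  [on edge]
    (9,4)@(19, 9): e=[181,128,-5] → ·
    (4,5)@(9, 11): e=[95,0,209] → #  [on edge]
    (9,5)@(19, 11): e=[155,160,-11] → ·
    (3,6)@(7, 13): e=[57,0,247] → #  [on edge]
    (9,6)@(19, 13): e=[129,192,-17] → ·
    (2,7)@(5, 15): e=[19,0,285] → #  [on edge]
    (9,7)@(19, 15): e=[103,224,-23] → ·
    (1,8)@(3, 17): e=[-19,0,323] → ·  [on edge]
    (0,9)@(1, 19): e=[-57,0,361] → ·  [on edge]
  covered (44 px):
    · · · · · · · · · #
    · · · · · · · · # #
    · · · · · · · # # #
    · · · · · · # # # #
    · · · · · # # # # ·
    · · · · # # # # # ·
    · · · # # # # # # ·
    · · # # # # # # # ·
    · · · # # # # # # ·
    · · · · · # # # # ·
    · · · · · · · # # ·
    · · · · · · · · · ·

Final: [[9,0],[8,1],[9,1],[7,2],[8,2],[9,2],[6,3],[7,3],[8,3],[9,3],[5,4],[6,4],[7,4],[8,4],[4,5],[5,5],[6,5],[7,5],[8,5],[3,6],[4,6],[5,6],[6,6],[7,6],[8,6],[2,7],[3,7],[4,7],[5,7],[6,7],[7,7],[8,7],[3,8],[4,8],[5,8],[6,8],[7,8],[8,8],[5,9],[6,9],[7,9],[8,9],[7,10],[8,10]]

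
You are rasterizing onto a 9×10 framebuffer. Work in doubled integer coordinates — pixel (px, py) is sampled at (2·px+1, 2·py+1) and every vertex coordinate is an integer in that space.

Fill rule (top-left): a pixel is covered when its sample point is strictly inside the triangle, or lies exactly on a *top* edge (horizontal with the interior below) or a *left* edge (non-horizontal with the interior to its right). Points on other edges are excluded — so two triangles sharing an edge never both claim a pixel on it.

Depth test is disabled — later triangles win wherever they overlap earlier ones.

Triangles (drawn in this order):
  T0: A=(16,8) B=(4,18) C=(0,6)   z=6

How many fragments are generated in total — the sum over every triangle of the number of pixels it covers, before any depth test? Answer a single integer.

T0:
  2·area = 184
  edge (16, 8)→(4, 18): d=(-12,10) right/bottom  bias=-1
  edge (4, 18)→(0, 6): d=(-4,-12) top-left  bias=+0
  edge (0, 6)→(16, 8): d=(16,2) right/bottom  bias=-1
    (0,3)@(1, 7): e=[162,8,14] → X
    (1,3)@(3, 7): e=[142,32,10] → X
    (2,3)@(5, 7): e=[122,56,6] → X
    (3,3)@(7, 7): e=[102,80,2] → X
    (4,3)@(9, 7): e=[82,104,-2] → .
    (0,4)@(1, 9): e=[138,0,46] → X  [on edge]
    (4,4)@(9, 9): e=[58,96,30] → X
    (5,4)@(11, 9): e=[38,120,26] → X
    (6,4)@(13, 9): e=[18,144,22] → X
    (7,4)@(15, 9): e=[-2,168,18] → .
    (0,5)@(1, 11): e=[114,-8,78] → .
    (1,5)@(3, 11): e=[94,16,74] → X
    (1,7)@(3, 15): e=[46,0,138] → X  [on edge]
  covered (24 px):
    . . . . . . . . .
    . . . . . . . . .
    . . . . . . . . .
    X X X X . . . . .
    X X X X X X X . .
    . X X X X X . . .
    . X X X X . . . .
    . X X X . . . . .
    . . X . . . . . .
    . . . . . . . . .

Final: 24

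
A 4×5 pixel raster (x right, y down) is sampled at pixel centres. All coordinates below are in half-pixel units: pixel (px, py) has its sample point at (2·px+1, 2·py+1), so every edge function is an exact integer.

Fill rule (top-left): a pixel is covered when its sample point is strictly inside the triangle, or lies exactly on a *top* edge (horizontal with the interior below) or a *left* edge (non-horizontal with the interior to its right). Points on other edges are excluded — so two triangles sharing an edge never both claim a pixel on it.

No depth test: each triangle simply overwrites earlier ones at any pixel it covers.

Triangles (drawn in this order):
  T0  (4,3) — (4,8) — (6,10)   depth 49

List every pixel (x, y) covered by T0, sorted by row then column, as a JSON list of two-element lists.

T0:
  2·area = 10  (B↔C swapped to make it positive)
  edge (4, 3)→(6, 10): d=(2,7) right/bottom  bias=-1
  edge (6, 10)→(4, 8): d=(-2,-2) top-left  bias=+0
  edge (4, 8)→(4, 3): d=(0,-5) top-left  bias=+0
    (0,2)@(1, 5): e=[25,0,-15] → .  [on edge]
    (1,3)@(3, 7): e=[15,0,-5] → .  [on edge]
    (2,3)@(5, 7): e=[1,4,5] → X
    (3,3)@(7, 7): e=[-13,8,15] → .
    (2,4)@(5, 9): e=[5,0,5] → X  [on edge]
    (3,4)@(7, 9): e=[-9,4,15] → .
  covered (2 px):
    . . . .
    . . . .
    . . . .
    . . X .
    . . X .

Final: [[2,3],[2,4]]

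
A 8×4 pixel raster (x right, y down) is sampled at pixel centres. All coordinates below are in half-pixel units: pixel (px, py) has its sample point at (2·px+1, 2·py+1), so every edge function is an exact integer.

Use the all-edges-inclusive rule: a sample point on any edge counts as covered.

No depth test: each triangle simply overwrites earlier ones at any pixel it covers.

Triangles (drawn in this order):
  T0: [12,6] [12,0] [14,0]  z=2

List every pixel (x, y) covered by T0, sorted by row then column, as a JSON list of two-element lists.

T0:
  2·area = 12
  edge (12, 6)→(12, 0): d=(0,-6) inclusive
  edge (12, 0)→(14, 0): d=(2,0) inclusive
  edge (14, 0)→(12, 6): d=(-2,6) inclusive
    (6,0)@(13, 1): e=[6,2,4] → #
    (7,0)@(15, 1): e=[18,2,-8] → ·
    (6,1)@(13, 3): e=[6,6,0] → #  [on edge]
    (7,1)@(15, 3): e=[18,6,-12] → ·
    (6,2)@(13, 5): e=[6,10,-4] → ·
  covered (2 px):
    · · · · · · # ·
    · · · · · · # ·
    · · · · · · · ·
    · · · · · · · ·

Final: [[6,0],[6,1]]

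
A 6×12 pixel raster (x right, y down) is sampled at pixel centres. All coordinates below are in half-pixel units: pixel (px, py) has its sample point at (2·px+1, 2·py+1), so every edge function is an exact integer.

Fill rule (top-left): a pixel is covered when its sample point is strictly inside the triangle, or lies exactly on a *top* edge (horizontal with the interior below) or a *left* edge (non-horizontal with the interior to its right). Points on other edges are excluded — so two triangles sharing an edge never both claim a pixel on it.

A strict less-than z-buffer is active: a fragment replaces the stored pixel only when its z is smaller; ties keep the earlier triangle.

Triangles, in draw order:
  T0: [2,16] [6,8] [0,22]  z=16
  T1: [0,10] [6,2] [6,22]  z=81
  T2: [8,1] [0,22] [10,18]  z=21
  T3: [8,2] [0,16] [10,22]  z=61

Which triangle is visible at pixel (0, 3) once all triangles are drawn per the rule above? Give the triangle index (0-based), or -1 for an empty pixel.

T0:
  2·area = 8
  edge (2, 16)→(6, 8): d=(4,-8) top-left  bias=+0
  edge (6, 8)→(0, 22): d=(-6,14) right/bottom  bias=-1
  edge (0, 22)→(2, 16): d=(2,-6) top-left  bias=+0
    (3,0)@(7, 1): e=[-20,28,0] → ·  [on edge]
    (4,0)@(9, 1): e=[-4,0,12] → ·  [on edge]
    (2,3)@(5, 7): e=[-12,20,0] → ·  [on edge]
    (1,6)@(3, 13): e=[-4,12,0] → ·  [on edge]
    (1,7)@(3, 15): e=[4,0,4] → ·  [on edge]
    (0,9)@(1, 19): e=[4,4,0] → █  [on edge]
    (1,9)@(3, 19): e=[20,-24,12] → ·
    (0,10)@(1, 21): e=[12,-8,4] → ·
  covered (1 px):
    · · · · · ·
    · · · · · ·
    · · · · · ·
    · · · · · ·
    · · · · · ·
    · · · · · ·
    · · · · · ·
    · · · · · ·
    · · · · · ·
    █ · · · · ·
    · · · · · ·
    · · · · · ·
T1:
  2·area = 120
  edge (0, 10)→(6, 2): d=(6,-8) top-left  bias=+0
  edge (6, 2)→(6, 22): d=(0,20) right/bottom  bias=-1
  edge (6, 22)→(0, 10): d=(-6,-12) top-left  bias=+0
    (2,2)@(5, 5): e=[10,20,90] → █
    (3,2)@(7, 5): e=[26,-20,114] → ·
    (1,3)@(3, 7): e=[6,60,54] → █
    (3,3)@(7, 7): e=[38,-20,102] → ·
    (0,4)@(1, 9): e=[2,100,18] → █
    (3,4)@(7, 9): e=[50,-20,90] → ·
    (0,5)@(1, 11): e=[14,100,6] → █
    (3,5)@(7, 11): e=[62,-20,78] → ·
    (0,6)@(1, 13): e=[26,100,-6] → ·
    (1,6)@(3, 13): e=[42,60,18] → █
    (3,6)@(7, 13): e=[74,-20,66] → ·
    (1,7)@(3, 15): e=[54,60,6] → █
  covered (15 px):
    · · · · · ·
    · · · · · ·
    · · █ · · ·
    · █ █ · · ·
    █ █ █ · · ·
    █ █ █ · · ·
    · █ █ · · ·
    · █ █ · · ·
    · · █ · · ·
    · · █ · · ·
    · · · · · ·
    · · · · · ·
T2:
  2·area = 178  (B↔C swapped to make it positive)
  edge (8, 1)→(10, 18): d=(2,17) right/bottom  bias=-1
  edge (10, 18)→(0, 22): d=(-10,4) right/bottom  bias=-1
  edge (0, 22)→(8, 1): d=(8,-21) top-left  bias=+0
    (3,2)@(7, 5): e=[25,142,11] → █
    (4,2)@(9, 5): e=[-9,134,53] → ·
    (3,3)@(7, 7): e=[29,122,27] → █
    (4,3)@(9, 7): e=[-5,114,69] → ·
    (2,4)@(5, 9): e=[67,110,1] → █
    (4,4)@(9, 9): e=[-1,94,85] → ·
    (2,5)@(5, 11): e=[71,90,17] → █
    (4,5)@(9, 11): e=[3,74,101] → █
    (5,5)@(11, 11): e=[-31,66,143] → ·
    (2,6)@(5, 13): e=[75,70,33] → █
    (5,6)@(11, 13): e=[-27,46,159] → ·
    (1,7)@(3, 15): e=[113,58,7] → █
  covered (22 px):
    · · · · · ·
    · · · · · ·
    · · · █ · ·
    · · · █ · ·
    · · █ █ · ·
    · · █ █ █ ·
    · · █ █ █ ·
    · █ █ █ █ ·
    · █ █ █ █ ·
    · █ █ █ · ·
    █ · · · · ·
    · · · · · ·
T3:
  2·area = 188  (B↔C swapped to make it positive)
  edge (8, 2)→(10, 22): d=(2,20) right/bottom  bias=-1
  edge (10, 22)→(0, 16): d=(-10,-6) top-left  bias=+0
  edge (0, 16)→(8, 2): d=(8,-14) top-left  bias=+0
    (3,2)@(7, 5): e=[26,152,10] → █
    (4,2)@(9, 5): e=[-14,164,38] → ·
    (3,3)@(7, 7): e=[30,132,26] → █
    (4,3)@(9, 7): e=[-10,144,54] → ·
    (2,4)@(5, 9): e=[74,100,14] → █
    (4,4)@(9, 9): e=[-6,124,70] → ·
    (1,5)@(3, 11): e=[118,68,2] → █
    (4,5)@(9, 11): e=[-2,104,86] → ·
    (1,6)@(3, 13): e=[122,48,18] → █
    (4,6)@(9, 13): e=[2,84,102] → █
    (5,6)@(11, 13): e=[-38,96,130] → ·
    (0,7)@(1, 15): e=[166,16,6] → █
    (2,9)@(5, 19): e=[94,0,94] → █  [on edge]
  covered (24 px):
    · · · · · ·
    · · · · · ·
    · · · █ · ·
    · · · █ · ·
    · · █ █ · ·
    · █ █ █ · ·
    · █ █ █ █ ·
    █ █ █ █ █ ·
    · █ █ █ █ ·
    · · █ █ █ ·
    · · · · █ ·
    · · · · · ·

Z-buffer (winner per pixel, '.' = empty):
  . . . . . .
  . . . . . .
  . . 1 2 . .
  . 1 1 2 . .
  1 1 2 2 . .
  1 3 2 2 2 .
  . 3 2 2 2 .
  3 2 2 2 2 .
  . 2 2 2 2 .
  0 2 2 2 3 .
  2 . . . 3 .
  . . . . . .

Final: -1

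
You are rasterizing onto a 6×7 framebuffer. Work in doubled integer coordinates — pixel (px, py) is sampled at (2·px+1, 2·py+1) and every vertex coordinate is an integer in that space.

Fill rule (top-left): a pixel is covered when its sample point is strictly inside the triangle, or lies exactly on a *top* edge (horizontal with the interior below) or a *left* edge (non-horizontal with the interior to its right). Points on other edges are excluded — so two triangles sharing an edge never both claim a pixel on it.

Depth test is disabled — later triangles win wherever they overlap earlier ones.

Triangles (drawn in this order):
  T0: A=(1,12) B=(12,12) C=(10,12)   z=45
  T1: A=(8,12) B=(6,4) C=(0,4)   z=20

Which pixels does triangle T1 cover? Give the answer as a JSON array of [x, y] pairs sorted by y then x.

T0:
  degenerate (2·area = 0) — covers nothing
T1:
  2·area = 48  (B↔C swapped to make it positive)
  edge (8, 12)→(0, 4): d=(-8,-8) top-left  bias=+0
  edge (0, 4)→(6, 4): d=(6,0) top-left  bias=+0
  edge (6, 4)→(8, 12): d=(2,8) right/bottom  bias=-1
    (0,2)@(1, 5): e=[0,6,42] → █  [on edge]
    (1,2)@(3, 5): e=[16,6,26] → █
    (2,2)@(5, 5): e=[32,6,10] → █
    (3,2)@(7, 5): e=[48,6,-6] → ·
    (0,3)@(1, 7): e=[-16,18,46] → ·
    (1,3)@(3, 7): e=[0,18,30] → █  [on edge]
    (3,3)@(7, 7): e=[32,18,-2] → ·
    (1,4)@(3, 9): e=[-16,30,34] → ·
    (2,4)@(5, 9): e=[0,30,18] → █  [on edge]
    (3,4)@(7, 9): e=[16,30,2] → █
    (4,4)@(9, 9): e=[32,30,-14] → ·
    (2,5)@(5, 11): e=[-16,42,22] → ·
    (3,5)@(7, 11): e=[0,42,6] → █  [on edge]
    (4,6)@(9, 13): e=[0,54,-6] → ·  [on edge]
  covered (8 px):
    · · · · · ·
    · · · · · ·
    █ █ █ · · ·
    · █ █ · · ·
    · · █ █ · ·
    · · · █ · ·
    · · · · · ·

Final: [[0,2],[1,2],[2,2],[1,3],[2,3],[2,4],[3,4],[3,5]]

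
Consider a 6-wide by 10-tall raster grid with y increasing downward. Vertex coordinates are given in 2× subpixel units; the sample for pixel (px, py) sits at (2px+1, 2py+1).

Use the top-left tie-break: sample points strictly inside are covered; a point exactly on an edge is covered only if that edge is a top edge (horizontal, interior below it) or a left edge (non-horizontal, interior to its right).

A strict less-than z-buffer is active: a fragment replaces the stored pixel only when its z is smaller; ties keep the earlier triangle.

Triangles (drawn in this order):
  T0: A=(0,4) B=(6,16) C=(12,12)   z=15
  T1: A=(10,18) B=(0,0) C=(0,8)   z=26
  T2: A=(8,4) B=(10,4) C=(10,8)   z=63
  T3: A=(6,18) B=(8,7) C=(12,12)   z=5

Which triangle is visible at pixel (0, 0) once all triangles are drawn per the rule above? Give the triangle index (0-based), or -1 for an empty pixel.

T0:
  2·area = 96  (B↔C swapped to make it positive)
  edge (0, 4)→(12, 12): d=(12,8) right/bottom  bias=-1
  edge (12, 12)→(6, 16): d=(-6,4) right/bottom  bias=-1
  edge (6, 16)→(0, 4): d=(-6,-12) top-left  bias=+0
    (0,2)@(1, 5): e=[4,86,6] → #
    (1,2)@(3, 5): e=[-12,78,30] → ·
    (0,3)@(1, 7): e=[28,74,-6] → ·
    (1,3)@(3, 7): e=[12,66,18] → #
    (2,3)@(5, 7): e=[-4,58,42] → ·
    (1,4)@(3, 9): e=[36,54,6] → #
    (2,4)@(5, 9): e=[20,46,30] → #
    (3,4)@(7, 9): e=[4,38,54] → #
    (4,4)@(9, 9): e=[-12,30,78] → ·
    (1,5)@(3, 11): e=[60,42,-6] → ·
    (2,5)@(5, 11): e=[44,34,18] → #
    (4,5)@(9, 11): e=[12,18,66] → #
  covered (12 px):
    · · · · · ·
    · · · · · ·
    # · · · · ·
    · # · · · ·
    · # # # · ·
    · · # # # ·
    · · # # # ·
    · · · # · ·
    · · · · · ·
    · · · · · ·
T1:
  2·area = 80  (B↔C swapped to make it positive)
  edge (10, 18)→(0, 8): d=(-10,-10) top-left  bias=+0
  edge (0, 8)→(0, 0): d=(0,-8) top-left  bias=+0
  edge (0, 0)→(10, 18): d=(10,18) right/bottom  bias=-1
    (0,1)@(1, 3): e=[60,8,12] → #
    (1,1)@(3, 3): e=[80,24,-24] → ·
    (0,2)@(1, 5): e=[40,8,32] → #
    (1,2)@(3, 5): e=[60,24,-4] → ·
    (0,3)@(1, 7): e=[20,8,52] → #
    (1,3)@(3, 7): e=[40,24,16] → #
    (2,3)@(5, 7): e=[60,40,-20] → ·
    (0,4)@(1, 9): e=[0,8,72] → #  [on edge]
    (2,4)@(5, 9): e=[40,40,0] → ·  [on edge]
    (0,5)@(1, 11): e=[-20,8,92] → ·
    (1,5)@(3, 11): e=[0,24,56] → #  [on edge]
    (2,5)@(5, 11): e=[20,40,20] → #
    (2,6)@(5, 13): e=[0,40,40] → #  [on edge]
    (3,7)@(7, 15): e=[0,56,24] → #  [on edge]
    (4,8)@(9, 17): e=[0,72,8] → #  [on edge]
    (5,9)@(11, 19): e=[0,88,-8] → ·  [on edge]
  covered (12 px):
    · · · · · ·
    # · · · · ·
    # · · · · ·
    # # · · · ·
    # # · · · ·
    · # # · · ·
    · · # # · ·
    · · · # · ·
    · · · · # ·
    · · · · · ·
T2:
  2·area = 8
  edge (8, 4)→(10, 4): d=(2,0) top-left  bias=+0
  edge (10, 4)→(10, 8): d=(0,4) right/bottom  bias=-1
  edge (10, 8)→(8, 4): d=(-2,-4) top-left  bias=+0
    (4,2)@(9, 5): e=[2,4,2] → #
    (5,2)@(11, 5): e=[2,-4,10] → ·
    (4,3)@(9, 7): e=[6,4,-2] → ·
  covered (1 px):
    · · · · · ·
    · · · · · ·
    · · · · # ·
    · · · · · ·
    · · · · · ·
    · · · · · ·
    · · · · · ·
    · · · · · ·
    · · · · · ·
    · · · · · ·
T3:
  2·area = 54
  edge (6, 18)→(8, 7): d=(2,-11) top-left  bias=+0
  edge (8, 7)→(12, 12): d=(4,5) right/bottom  bias=-1
  edge (12, 12)→(6, 18): d=(-6,6) right/bottom  bias=-1
    (4,4)@(9, 9): e=[15,3,36] → #
    (5,4)@(11, 9): e=[37,-7,24] → ·
    (4,5)@(9, 11): e=[19,11,24] → #
    (5,5)@(11, 11): e=[41,1,12] → #
    (3,6)@(7, 13): e=[1,29,24] → #
    (5,6)@(11, 13): e=[45,9,0] → ·  [on edge]
    (3,7)@(7, 15): e=[5,37,12] → #
    (4,7)@(9, 15): e=[27,27,0] → ·  [on edge]
    (3,8)@(7, 17): e=[9,45,0] → ·  [on edge]
    (2,9)@(5, 19): e=[-9,63,0] → ·  [on edge]
  covered (6 px):
    · · · · · ·
    · · · · · ·
    · · · · · ·
    · · · · · ·
    · · · · # ·
    · · · · # #
    · · · # # ·
    · · · # · ·
    · · · · · ·
    · · · · · ·

Z-buffer (winner per pixel, '.' = empty):
  . . . . . .
  1 . . . . .
  0 . . . 2 .
  1 0 . . . .
  1 0 0 0 3 .
  . 1 0 0 3 3
  . . 0 3 3 .
  . . . 3 . .
  . . . . 1 .
  . . . . . .

Result: -1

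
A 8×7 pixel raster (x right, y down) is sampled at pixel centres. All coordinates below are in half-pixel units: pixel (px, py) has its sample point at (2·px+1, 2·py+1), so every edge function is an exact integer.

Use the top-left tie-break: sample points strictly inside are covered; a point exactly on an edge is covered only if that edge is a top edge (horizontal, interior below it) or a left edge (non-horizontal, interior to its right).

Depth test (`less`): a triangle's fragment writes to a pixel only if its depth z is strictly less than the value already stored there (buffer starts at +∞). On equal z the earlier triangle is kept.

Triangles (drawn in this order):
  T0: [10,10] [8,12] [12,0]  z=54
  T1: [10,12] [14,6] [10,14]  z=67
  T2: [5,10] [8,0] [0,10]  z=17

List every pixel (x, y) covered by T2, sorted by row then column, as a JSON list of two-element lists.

T0:
  2·area = 16
  edge (10, 10)→(8, 12): d=(-2,2) right/bottom  bias=-1
  edge (8, 12)→(12, 0): d=(4,-12) top-left  bias=+0
  edge (12, 0)→(10, 10): d=(-2,10) right/bottom  bias=-1
    (5,1)@(11, 3): e=[12,0,4] → #  [on edge]
    (6,1)@(13, 3): e=[8,24,-16] → ·
    (5,2)@(11, 5): e=[8,8,0] → ·  [on edge]
    (7,2)@(15, 5): e=[0,56,-40] → ·  [on edge]
    (6,3)@(13, 7): e=[0,40,-24] → ·  [on edge]
    (4,4)@(9, 9): e=[4,0,12] → #  [on edge]
    (5,4)@(11, 9): e=[0,24,-8] → ·  [on edge]
    (4,5)@(9, 11): e=[0,8,8] → ·  [on edge]
    (3,6)@(7, 13): e=[0,-8,24] → ·  [on edge]
  covered (2 px):
    · · · · · · · ·
    · · · · · # · ·
    · · · · · · · ·
    · · · · · · · ·
    · · · · # · · ·
    · · · · · · · ·
    · · · · · · · ·
T1:
  2·area = 8
  edge (10, 12)→(14, 6): d=(4,-6) top-left  bias=+0
  edge (14, 6)→(10, 14): d=(-4,8) right/bottom  bias=-1
  edge (10, 14)→(10, 12): d=(0,-2) top-left  bias=+0
    (5,5)@(11, 11): e=[2,4,2] → #
    (6,5)@(13, 11): e=[14,-12,6] → ·
    (5,6)@(11, 13): e=[10,-4,2] → ·
  covered (1 px):
    · · · · · · · ·
    · · · · · · · ·
    · · · · · · · ·
    · · · · · · · ·
    · · · · · · · ·
    · · · · · # · ·
    · · · · · · · ·
T2:
  2·area = 50  (B↔C swapped to make it positive)
  edge (5, 10)→(0, 10): d=(-5,0) right/bottom  bias=-1
  edge (0, 10)→(8, 0): d=(8,-10) top-left  bias=+0
  edge (8, 0)→(5, 10): d=(-3,10) right/bottom  bias=-1
    (3,1)@(7, 3): e=[35,14,1] → #
    (4,1)@(9, 3): e=[35,34,-19] → ·
    (2,2)@(5, 5): e=[25,10,15] → #
    (3,2)@(7, 5): e=[25,30,-5] → ·
    (1,3)@(3, 7): e=[15,6,29] → #
    (3,3)@(7, 7): e=[15,46,-11] → ·
    (0,4)@(1, 9): e=[5,2,43] → #
    (3,4)@(7, 9): e=[5,62,-17] → ·
    (0,5)@(1, 11): e=[-5,18,37] → ·
    (1,5)@(3, 11): e=[-5,38,17] → ·
    (2,5)@(5, 11): e=[-5,58,-3] → ·
  covered (7 px):
    · · · · · · · ·
    · · · # · · · ·
    · · # · · · · ·
    · # # · · · · ·
    # # # · · · · ·
    · · · · · · · ·
    · · · · · · · ·

Final: [[3,1],[2,2],[1,3],[2,3],[0,4],[1,4],[2,4]]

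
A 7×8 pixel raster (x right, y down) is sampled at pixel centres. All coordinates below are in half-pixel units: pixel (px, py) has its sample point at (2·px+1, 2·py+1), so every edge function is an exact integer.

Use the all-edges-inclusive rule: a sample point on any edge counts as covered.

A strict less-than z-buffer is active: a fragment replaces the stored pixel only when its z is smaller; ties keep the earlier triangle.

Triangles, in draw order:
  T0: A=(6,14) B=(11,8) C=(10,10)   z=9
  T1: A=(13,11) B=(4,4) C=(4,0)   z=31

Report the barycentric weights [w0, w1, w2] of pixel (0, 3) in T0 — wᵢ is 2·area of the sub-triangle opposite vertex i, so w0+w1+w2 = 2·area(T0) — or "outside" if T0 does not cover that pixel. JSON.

T0:
  2·area = 4
  edge (6, 14)→(11, 8): d=(5,-6) inclusive
  edge (11, 8)→(10, 10): d=(-1,2) inclusive
  edge (10, 10)→(6, 14): d=(-4,4) inclusive
    (6,3)@(13, 7): e=[7,-3,0] → ·  [on edge]
    (5,4)@(11, 9): e=[5,-1,0] → ·  [on edge]
    (4,5)@(9, 11): e=[3,1,0] → #  [on edge]
    (5,5)@(11, 11): e=[15,-3,-8] → ·
    (3,6)@(7, 13): e=[1,3,0] → #  [on edge]
    (4,6)@(9, 13): e=[13,-1,-8] → ·
    (2,7)@(5, 15): e=[-1,5,0] → ·  [on edge]
    (3,7)@(7, 15): e=[11,1,-8] → ·
  covered (2 px):
    · · · · · · ·
    · · · · · · ·
    · · · · · · ·
    · · · · · · ·
    · · · · · · ·
    · · · · # · ·
    · · · # · · ·
    · · · · · · ·
T1:
  2·area = 36
  edge (13, 11)→(4, 4): d=(-9,-7) inclusive
  edge (4, 4)→(4, 0): d=(0,-4) inclusive
  edge (4, 0)→(13, 11): d=(9,11) inclusive
    (2,1)@(5, 3): e=[16,4,16] → #
    (3,1)@(7, 3): e=[30,12,-6] → ·
    (2,2)@(5, 5): e=[-2,4,34] → ·
    (3,2)@(7, 5): e=[12,12,12] → #
    (4,2)@(9, 5): e=[26,20,-10] → ·
    (3,3)@(7, 7): e=[-6,12,30] → ·
    (4,3)@(9, 7): e=[8,20,8] → #
    (5,3)@(11, 7): e=[22,28,-14] → ·
    (4,4)@(9, 9): e=[-10,20,26] → ·
    (5,4)@(11, 9): e=[4,28,4] → #
    (6,4)@(13, 9): e=[18,36,-18] → ·
    (5,5)@(11, 11): e=[-14,28,22] → ·
    (6,5)@(13, 11): e=[0,36,0] → #  [on edge]
  covered (5 px):
    · · · · · · ·
    · · # · · · ·
    · · · # · · ·
    · · · · # · ·
    · · · · · # ·
    · · · · · · #
    · · · · · · ·
    · · · · · · ·

Final: "outside"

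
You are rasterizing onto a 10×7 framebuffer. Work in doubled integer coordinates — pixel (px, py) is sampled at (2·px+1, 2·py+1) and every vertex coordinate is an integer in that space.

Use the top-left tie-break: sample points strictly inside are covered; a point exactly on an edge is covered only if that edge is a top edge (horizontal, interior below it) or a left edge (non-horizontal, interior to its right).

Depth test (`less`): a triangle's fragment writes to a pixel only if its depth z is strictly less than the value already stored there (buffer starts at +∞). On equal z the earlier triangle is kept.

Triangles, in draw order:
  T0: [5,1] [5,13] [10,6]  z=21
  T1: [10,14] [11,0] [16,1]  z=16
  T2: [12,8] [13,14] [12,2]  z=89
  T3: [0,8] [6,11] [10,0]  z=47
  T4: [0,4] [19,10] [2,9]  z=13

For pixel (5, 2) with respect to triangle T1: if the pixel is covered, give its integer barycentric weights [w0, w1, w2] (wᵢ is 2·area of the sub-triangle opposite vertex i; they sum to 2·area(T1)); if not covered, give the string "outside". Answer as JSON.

T0:
  2·area = 60  (B↔C swapped to make it positive)
  edge (5, 1)→(10, 6): d=(5,5) right/bottom  bias=-1
  edge (10, 6)→(5, 13): d=(-5,7) right/bottom  bias=-1
  edge (5, 13)→(5, 1): d=(0,-12) top-left  bias=+0
    (2,0)@(5, 1): e=[0,60,0] → ·  [on edge]
    (2,1)@(5, 3): e=[10,50,0] → █  [on edge]
    (3,1)@(7, 3): e=[0,36,24] → ·  [on edge]
    (2,2)@(5, 5): e=[20,40,0] → █  [on edge]
    (3,2)@(7, 5): e=[10,26,24] → █
    (4,2)@(9, 5): e=[0,12,48] → ·  [on edge]
    (2,3)@(5, 7): e=[30,30,0] → █  [on edge]
    (4,3)@(9, 7): e=[10,2,48] → █
    (5,3)@(11, 7): e=[0,-12,72] → ·  [on edge]
    (2,4)@(5, 9): e=[40,20,0] → █  [on edge]
    (4,4)@(9, 9): e=[20,-8,48] → ·
    (6,4)@(13, 9): e=[0,-36,96] → ·  [on edge]
    (2,5)@(5, 11): e=[50,10,0] → █  [on edge]
    (7,5)@(15, 11): e=[0,-60,120] → ·  [on edge]
    (2,6)@(5, 13): e=[60,0,0] → ·  [on edge]
    (8,6)@(17, 13): e=[0,-84,144] → ·  [on edge]
  covered (9 px):
    · · · · · · · · · ·
    · · █ · · · · · · ·
    · · █ █ · · · · · ·
    · · █ █ █ · · · · ·
    · · █ █ · · · · · ·
    · · █ · · · · · · ·
    · · · · · · · · · ·
T1:
  2·area = 71
  edge (10, 14)→(11, 0): d=(1,-14) top-left  bias=+0
  edge (11, 0)→(16, 1): d=(5,1) right/bottom  bias=-1
  edge (16, 1)→(10, 14): d=(-6,13) right/bottom  bias=-1
    (5,0)@(11, 1): e=[1,5,65] → █
    (6,0)@(13, 1): e=[29,3,39] → █
    (7,0)@(15, 1): e=[57,1,13] → █
    (8,0)@(17, 1): e=[85,-1,-13] → ·
    (5,1)@(11, 3): e=[3,15,53] → █
    (8,1)@(17, 3): e=[87,9,-25] → ·
    (5,2)@(11, 5): e=[5,25,41] → █
    (7,2)@(15, 5): e=[61,21,-11] → ·
    (5,3)@(11, 7): e=[7,35,29] → █
    (7,3)@(15, 7): e=[63,31,-23] → ·
    (5,4)@(11, 9): e=[9,45,17] → █
    (6,4)@(13, 9): e=[37,43,-9] → ·
  covered (12 px):
    · · · · · █ █ █ · ·
    · · · · · █ █ █ · ·
    · · · · · █ █ · · ·
    · · · · · █ █ · · ·
    · · · · · █ · · · ·
    · · · · · █ · · · ·
    · · · · · · · · · ·
T2:
  2·area = 6  (B↔C swapped to make it positive)
  edge (12, 8)→(12, 2): d=(0,-6) top-left  bias=+0
  edge (12, 2)→(13, 14): d=(1,12) right/bottom  bias=-1
  edge (13, 14)→(12, 8): d=(-1,-6) top-left  bias=+0
  covered (0 px):
    · · · · · · · · · ·
    · · · · · · · · · ·
    · · · · · · · · · ·
    · · · · · · · · · ·
    · · · · · · · · · ·
    · · · · · · · · · ·
    · · · · · · · · · ·
T3:
  2·area = 78  (B↔C swapped to make it positive)
  edge (0, 8)→(10, 0): d=(10,-8) top-left  bias=+0
  edge (10, 0)→(6, 11): d=(-4,11) right/bottom  bias=-1
  edge (6, 11)→(0, 8): d=(-6,-3) top-left  bias=+0
    (4,0)@(9, 1): e=[2,7,69] → █
    (5,0)@(11, 1): e=[18,-15,75] → ·
    (3,1)@(7, 3): e=[6,21,51] → █
    (4,1)@(9, 3): e=[22,-1,57] → ·
    (2,2)@(5, 5): e=[10,35,33] → █
    (4,2)@(9, 5): e=[42,-9,45] → ·
    (1,3)@(3, 7): e=[14,49,15] → █
    (4,3)@(9, 7): e=[62,-17,33] → ·
    (1,4)@(3, 9): e=[34,41,3] → █
    (3,4)@(7, 9): e=[66,-3,15] → ·
    (1,5)@(3, 11): e=[54,33,-9] → ·
    (2,5)@(5, 11): e=[70,11,-3] → ·
  covered (9 px):
    · · · · █ · · · · ·
    · · · █ · · · · · ·
    · · █ █ · · · · · ·
    · █ █ █ · · · · · ·
    · █ █ · · · · · · ·
    · · · · · · · · · ·
    · · · · · · · · · ·
T4:
  2·area = 83
  edge (0, 4)→(19, 10): d=(19,6) right/bottom  bias=-1
  edge (19, 10)→(2, 9): d=(-17,-1) top-left  bias=+0
  edge (2, 9)→(0, 4): d=(-2,-5) top-left  bias=+0
    (0,2)@(1, 5): e=[13,67,3] → █
    (1,2)@(3, 5): e=[1,69,13] → █
    (2,2)@(5, 5): e=[-11,71,23] → ·
    (0,3)@(1, 7): e=[51,33,-1] → ·
    (1,3)@(3, 7): e=[39,35,9] → █
    (2,3)@(5, 7): e=[27,37,19] → █
    (3,3)@(7, 7): e=[15,39,29] → █
    (4,3)@(9, 7): e=[3,41,39] → █
    (5,3)@(11, 7): e=[-9,43,49] → ·
    (1,4)@(3, 9): e=[77,1,5] → █
    (5,4)@(11, 9): e=[29,9,45] → █
    (6,4)@(13, 9): e=[17,11,55] → █
  covered (13 px):
    · · · · · · · · · ·
    · · · · · · · · · ·
    █ █ · · · · · · · ·
    · █ █ █ █ · · · · ·
    · █ █ █ █ █ █ █ · ·
    · · · · · · · · · ·
    · · · · · · · · · ·

Final: [25,41,5]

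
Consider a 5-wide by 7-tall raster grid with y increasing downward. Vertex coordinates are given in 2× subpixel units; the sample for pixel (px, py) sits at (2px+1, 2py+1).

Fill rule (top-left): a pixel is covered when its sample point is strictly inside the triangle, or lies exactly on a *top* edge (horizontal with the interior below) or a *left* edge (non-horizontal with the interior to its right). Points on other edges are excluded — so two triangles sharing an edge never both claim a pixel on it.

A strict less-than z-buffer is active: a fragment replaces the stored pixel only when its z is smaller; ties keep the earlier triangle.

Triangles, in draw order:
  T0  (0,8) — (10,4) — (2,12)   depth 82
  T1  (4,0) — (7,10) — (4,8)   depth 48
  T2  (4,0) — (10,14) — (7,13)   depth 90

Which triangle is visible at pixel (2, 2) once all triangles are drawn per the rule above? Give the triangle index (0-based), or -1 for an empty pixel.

T0:
  2·area = 48
  edge (0, 8)→(10, 4): d=(10,-4) top-left  bias=+0
  edge (10, 4)→(2, 12): d=(-8,8) right/bottom  bias=-1
  edge (2, 12)→(0, 8): d=(-2,-4) top-left  bias=+0
    (4,2)@(9, 5): e=[6,0,42] → ·  [on edge]
    (1,3)@(3, 7): e=[2,32,14] → #
    (2,3)@(5, 7): e=[10,16,22] → #
    (3,3)@(7, 7): e=[18,0,30] → ·  [on edge]
    (0,4)@(1, 9): e=[14,32,2] → #
    (2,4)@(5, 9): e=[30,0,18] → ·  [on edge]
    (0,5)@(1, 11): e=[34,16,-2] → ·
    (1,5)@(3, 11): e=[42,0,6] → ·  [on edge]
    (0,6)@(1, 13): e=[54,0,-6] → ·  [on edge]
  covered (4 px):
    · · · · ·
    · · · · ·
    · · · · ·
    · # # · ·
    # # · · ·
    · · · · ·
    · · · · ·
T1:
  2·area = 24
  edge (4, 0)→(7, 10): d=(3,10) right/bottom  bias=-1
  edge (7, 10)→(4, 8): d=(-3,-2) top-left  bias=+0
  edge (4, 8)→(4, 0): d=(0,-8) top-left  bias=+0
    (2,2)@(5, 5): e=[5,11,8] → #
    (3,2)@(7, 5): e=[-15,15,24] → ·
    (2,3)@(5, 7): e=[11,5,8] → #
    (3,3)@(7, 7): e=[-9,9,24] → ·
    (2,4)@(5, 9): e=[17,-1,8] → ·
  covered (2 px):
    · · · · ·
    · · · · ·
    · · # · ·
    · · # · ·
    · · · · ·
    · · · · ·
    · · · · ·
T2:
  2·area = 36
  edge (4, 0)→(10, 14): d=(6,14) right/bottom  bias=-1
  edge (10, 14)→(7, 13): d=(-3,-1) top-left  bias=+0
  edge (7, 13)→(4, 0): d=(-3,-13) top-left  bias=+0
    (2,1)@(5, 3): e=[4,28,4] → #
    (3,1)@(7, 3): e=[-24,30,30] → ·
    (2,2)@(5, 5): e=[16,22,-2] → ·
    (3,3)@(7, 7): e=[0,18,18] → ·  [on edge]
    (3,4)@(7, 9): e=[12,12,12] → #
    (4,4)@(9, 9): e=[-16,14,38] → ·
    (0,5)@(1, 11): e=[108,0,-72] → ·  [on edge]
    (3,5)@(7, 11): e=[24,6,6] → #
    (4,5)@(9, 11): e=[-4,8,32] → ·
    (3,6)@(7, 13): e=[36,0,0] → #  [on edge]
    (4,6)@(9, 13): e=[8,2,26] → #
  covered (5 px):
    · · · · ·
    · · # · ·
    · · · · ·
    · · · · ·
    · · · # ·
    · · · # ·
    · · · # #

Z-buffer (winner per pixel, '.' = empty):
  . . . . .
  . . 2 . .
  . . 1 . .
  . 0 1 . .
  0 0 . 2 .
  . . . 2 .
  . . . 2 2

Answer: 1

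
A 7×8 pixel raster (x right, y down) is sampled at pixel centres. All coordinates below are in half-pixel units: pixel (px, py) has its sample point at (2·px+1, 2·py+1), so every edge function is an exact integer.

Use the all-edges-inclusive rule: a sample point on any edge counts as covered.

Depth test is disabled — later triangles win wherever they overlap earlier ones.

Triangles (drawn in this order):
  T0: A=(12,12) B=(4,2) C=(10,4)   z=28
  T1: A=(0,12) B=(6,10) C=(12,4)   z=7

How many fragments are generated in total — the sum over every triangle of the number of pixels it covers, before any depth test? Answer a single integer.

T0:
  2·area = 44
  edge (12, 12)→(4, 2): d=(-8,-10) inclusive
  edge (4, 2)→(10, 4): d=(6,2) inclusive
  edge (10, 4)→(12, 12): d=(2,8) inclusive
    (0,0)@(1, 1): e=[-22,0,66] → ·  [on edge]
    (2,1)@(5, 3): e=[2,4,38] → █
    (3,1)@(7, 3): e=[22,0,22] → █  [on edge]
    (4,1)@(9, 3): e=[42,-4,6] → ·
    (2,2)@(5, 5): e=[-14,16,42] → ·
    (3,2)@(7, 5): e=[6,12,26] → █
    (4,2)@(9, 5): e=[26,8,10] → █
    (5,2)@(11, 5): e=[46,4,-6] → ·
    (6,2)@(13, 5): e=[66,0,-22] → ·  [on edge]
    (3,3)@(7, 7): e=[-10,24,30] → ·
    (4,3)@(9, 7): e=[10,20,14] → █
    (5,3)@(11, 7): e=[30,16,-2] → ·
  covered (6 px):
    · · · · · · ·
    · · █ █ · · ·
    · · · █ █ · ·
    · · · · █ · ·
    · · · · · █ ·
    · · · · · · ·
    · · · · · · ·
    · · · · · · ·
T1:
  2·area = 24  (B↔C swapped to make it positive)
  edge (0, 12)→(12, 4): d=(12,-8) inclusive
  edge (12, 4)→(6, 10): d=(-6,6) inclusive
  edge (6, 10)→(0, 12): d=(-6,2) inclusive
    (6,1)@(13, 3): e=[-4,0,28] → ·  [on edge]
    (5,2)@(11, 5): e=[4,0,20] → █  [on edge]
    (6,2)@(13, 5): e=[20,-12,16] → ·
    (4,3)@(9, 7): e=[12,0,12] → █  [on edge]
    (5,3)@(11, 7): e=[28,-12,8] → ·
    (2,4)@(5, 9): e=[4,12,8] → █
    (3,4)@(7, 9): e=[20,0,4] → █  [on edge]
    (4,4)@(9, 9): e=[36,-12,0] → ·  [on edge]
    (1,5)@(3, 11): e=[12,12,0] → █  [on edge]
    (2,5)@(5, 11): e=[28,0,-4] → ·  [on edge]
    (3,5)@(7, 11): e=[44,-12,-8] → ·
    (1,6)@(3, 13): e=[36,0,-12] → ·  [on edge]
    (0,7)@(1, 15): e=[44,0,-20] → ·  [on edge]
  covered (5 px):
    · · · · · · ·
    · · · · · · ·
    · · · · · █ ·
    · · · · █ · ·
    · · █ █ · · ·
    · █ · · · · ·
    · · · · · · ·
    · · · · · · ·

Final: 11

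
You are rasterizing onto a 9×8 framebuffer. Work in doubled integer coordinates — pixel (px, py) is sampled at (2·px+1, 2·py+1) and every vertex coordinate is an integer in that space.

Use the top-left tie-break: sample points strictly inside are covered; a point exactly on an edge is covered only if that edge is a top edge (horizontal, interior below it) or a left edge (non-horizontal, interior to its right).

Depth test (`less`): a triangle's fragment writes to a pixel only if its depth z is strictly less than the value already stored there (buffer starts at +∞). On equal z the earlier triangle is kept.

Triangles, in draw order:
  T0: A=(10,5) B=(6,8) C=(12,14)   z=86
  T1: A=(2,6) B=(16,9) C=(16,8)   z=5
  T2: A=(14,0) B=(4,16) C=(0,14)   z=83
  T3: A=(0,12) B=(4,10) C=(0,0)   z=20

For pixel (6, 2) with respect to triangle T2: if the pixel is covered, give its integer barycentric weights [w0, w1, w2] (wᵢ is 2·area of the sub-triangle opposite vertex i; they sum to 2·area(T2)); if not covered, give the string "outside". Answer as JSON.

T0:
  2·area = 42  (B↔C swapped to make it positive)
  edge (10, 5)→(12, 14): d=(2,9) right/bottom  bias=-1
  edge (12, 14)→(6, 8): d=(-6,-6) top-left  bias=+0
  edge (6, 8)→(10, 5): d=(4,-3) top-left  bias=+0
    (0,1)@(1, 3): e=[77,0,-35] → .  [on edge]
    (1,2)@(3, 5): e=[63,0,-21] → .  [on edge]
    (2,3)@(5, 7): e=[49,0,-7] → .  [on edge]
    (4,3)@(9, 7): e=[13,24,5] → X
    (5,3)@(11, 7): e=[-5,36,11] → .
    (3,4)@(7, 9): e=[35,0,7] → X  [on edge]
    (5,4)@(11, 9): e=[-1,24,19] → .
    (3,5)@(7, 11): e=[39,-12,15] → .
    (4,5)@(9, 11): e=[21,0,21] → X  [on edge]
    (5,5)@(11, 11): e=[3,12,27] → X
    (6,5)@(13, 11): e=[-15,24,33] → .
    (4,6)@(9, 13): e=[25,-12,29] → .
    (5,6)@(11, 13): e=[7,0,35] → X  [on edge]
    (6,7)@(13, 15): e=[-7,0,49] → .  [on edge]
  covered (6 px):
    . . . . . . . . .
    . . . . . . . . .
    . . . . . . . . .
    . . . . X . . . .
    . . . X X . . . .
    . . . . X X . . .
    . . . . . X . . .
    . . . . . . . . .
T1:
  2·area = 14  (B↔C swapped to make it positive)
  edge (2, 6)→(16, 8): d=(14,2) right/bottom  bias=-1
  edge (16, 8)→(16, 9): d=(0,1) right/bottom  bias=-1
  edge (16, 9)→(2, 6): d=(-14,-3) top-left  bias=+0
    (3,3)@(7, 7): e=[4,9,1] → X
    (4,3)@(9, 7): e=[0,7,7] → .  [on edge]
    (3,4)@(7, 9): e=[32,9,-27] → .
  covered (1 px):
    . . . . . . . . .
    . . . . . . . . .
    . . . . . . . . .
    . . . X . . . . .
    . . . . . . . . .
    . . . . . . . . .
    . . . . . . . . .
    . . . . . . . . .
T2:
  2·area = 84
  edge (14, 0)→(4, 16): d=(-10,16) right/bottom  bias=-1
  edge (4, 16)→(0, 14): d=(-4,-2) top-left  bias=+0
  edge (0, 14)→(14, 0): d=(14,-14) top-left  bias=+0
    (6,0)@(13, 1): e=[6,78,0] → X  [on edge]
    (7,0)@(15, 1): e=[-26,82,28] → .
    (5,1)@(11, 3): e=[18,66,0] → X  [on edge]
    (6,1)@(13, 3): e=[-14,70,28] → .
    (4,2)@(9, 5): e=[30,54,0] → X  [on edge]
    (5,2)@(11, 5): e=[-2,58,28] → .
    (3,3)@(7, 7): e=[42,42,0] → X  [on edge]
    (5,3)@(11, 7): e=[-22,50,56] → .
    (2,4)@(5, 9): e=[54,30,0] → X  [on edge]
    (4,4)@(9, 9): e=[-10,38,56] → .
    (1,5)@(3, 11): e=[66,18,0] → X  [on edge]
    (4,5)@(9, 11): e=[-30,30,84] → .
    (0,6)@(1, 13): e=[78,6,0] → X  [on edge]
  covered (14 px):
    . . . . . . X . .
    . . . . . X . . .
    . . . . X . . . .
    . . . X X . . . .
    . . X X . . . . .
    . X X X . . . . .
    X X X . . . . . .
    . X . . . . . . .
T3:
  2·area = 48  (B↔C swapped to make it positive)
  edge (0, 12)→(0, 0): d=(0,-12) top-left  bias=+0
  edge (0, 0)→(4, 10): d=(4,10) right/bottom  bias=-1
  edge (4, 10)→(0, 12): d=(-4,2) right/bottom  bias=-1
    (0,1)@(1, 3): e=[12,2,34] → X
    (1,1)@(3, 3): e=[36,-18,30] → .
    (0,2)@(1, 5): e=[12,10,26] → X
    (1,2)@(3, 5): e=[36,-10,22] → .
    (0,3)@(1, 7): e=[12,18,18] → X
    (1,3)@(3, 7): e=[36,-2,14] → .
    (0,4)@(1, 9): e=[12,26,10] → X
    (1,4)@(3, 9): e=[36,6,6] → X
    (2,4)@(5, 9): e=[60,-14,2] → .
    (0,5)@(1, 11): e=[12,34,2] → X
    (1,5)@(3, 11): e=[36,14,-2] → .
    (0,6)@(1, 13): e=[12,42,-6] → .
  covered (6 px):
    . . . . . . . . .
    X . . . . . . . .
    X . . . . . . . .
    X . . . . . . . .
    X X . . . . . . .
    X . . . . . . . .
    . . . . . . . . .
    . . . . . . . . .

Result: "outside"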